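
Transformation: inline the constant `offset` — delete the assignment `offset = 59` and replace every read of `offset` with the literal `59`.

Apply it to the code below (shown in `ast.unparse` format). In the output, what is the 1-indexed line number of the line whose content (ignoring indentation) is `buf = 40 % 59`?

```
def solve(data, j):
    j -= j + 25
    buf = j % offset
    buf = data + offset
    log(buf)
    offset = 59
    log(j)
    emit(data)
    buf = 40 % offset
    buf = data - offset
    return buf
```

8

Transformed code:
def solve(data, j):
    j -= j + 25
    buf = j % 59
    buf = data + 59
    log(buf)
    log(j)
    emit(data)
    buf = 40 % 59
    buf = data - 59
    return buf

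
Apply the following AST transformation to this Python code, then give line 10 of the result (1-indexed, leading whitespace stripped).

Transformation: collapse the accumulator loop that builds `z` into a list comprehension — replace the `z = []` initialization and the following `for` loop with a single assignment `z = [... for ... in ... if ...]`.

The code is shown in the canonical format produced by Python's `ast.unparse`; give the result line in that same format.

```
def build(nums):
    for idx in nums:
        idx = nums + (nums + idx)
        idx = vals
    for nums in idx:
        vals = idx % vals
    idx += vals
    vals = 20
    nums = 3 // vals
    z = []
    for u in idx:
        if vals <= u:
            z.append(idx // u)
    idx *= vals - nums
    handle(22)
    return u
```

z = [idx // u for u in idx if vals <= u]

Transformed code:
def build(nums):
    for idx in nums:
        idx = nums + (nums + idx)
        idx = vals
    for nums in idx:
        vals = idx % vals
    idx += vals
    vals = 20
    nums = 3 // vals
    z = [idx // u for u in idx if vals <= u]
    idx *= vals - nums
    handle(22)
    return u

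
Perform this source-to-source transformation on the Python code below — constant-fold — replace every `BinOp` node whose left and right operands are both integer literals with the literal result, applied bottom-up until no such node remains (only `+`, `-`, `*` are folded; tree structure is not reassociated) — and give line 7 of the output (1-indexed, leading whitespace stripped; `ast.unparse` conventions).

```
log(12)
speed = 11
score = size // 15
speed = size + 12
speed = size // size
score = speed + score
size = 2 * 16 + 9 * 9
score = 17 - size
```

size = 113

Transformed code:
log(12)
speed = 11
score = size // 15
speed = size + 12
speed = size // size
score = speed + score
size = 113
score = 17 - size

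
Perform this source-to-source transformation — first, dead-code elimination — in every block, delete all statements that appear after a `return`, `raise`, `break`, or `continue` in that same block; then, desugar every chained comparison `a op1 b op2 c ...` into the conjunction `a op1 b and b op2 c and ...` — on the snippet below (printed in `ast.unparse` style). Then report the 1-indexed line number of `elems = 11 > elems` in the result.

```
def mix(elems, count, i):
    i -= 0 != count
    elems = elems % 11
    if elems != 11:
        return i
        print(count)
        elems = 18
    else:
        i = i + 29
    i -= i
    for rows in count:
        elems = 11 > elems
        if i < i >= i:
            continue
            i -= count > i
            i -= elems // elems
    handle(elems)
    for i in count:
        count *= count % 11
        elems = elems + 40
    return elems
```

10

Transformed code:
def mix(elems, count, i):
    i -= 0 != count
    elems = elems % 11
    if elems != 11:
        return i
    else:
        i = i + 29
    i -= i
    for rows in count:
        elems = 11 > elems
        if i < i and i >= i:
            continue
    handle(elems)
    for i in count:
        count *= count % 11
        elems = elems + 40
    return elems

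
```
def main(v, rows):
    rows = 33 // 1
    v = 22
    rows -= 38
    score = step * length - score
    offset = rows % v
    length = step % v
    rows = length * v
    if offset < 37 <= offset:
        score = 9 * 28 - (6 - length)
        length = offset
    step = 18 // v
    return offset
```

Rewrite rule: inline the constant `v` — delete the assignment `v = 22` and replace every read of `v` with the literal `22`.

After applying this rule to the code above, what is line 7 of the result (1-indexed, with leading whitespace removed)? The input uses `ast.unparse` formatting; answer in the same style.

rows = length * 22

Transformed code:
def main(v, rows):
    rows = 33 // 1
    rows -= 38
    score = step * length - score
    offset = rows % 22
    length = step % 22
    rows = length * 22
    if offset < 37 <= offset:
        score = 9 * 28 - (6 - length)
        length = offset
    step = 18 // 22
    return offset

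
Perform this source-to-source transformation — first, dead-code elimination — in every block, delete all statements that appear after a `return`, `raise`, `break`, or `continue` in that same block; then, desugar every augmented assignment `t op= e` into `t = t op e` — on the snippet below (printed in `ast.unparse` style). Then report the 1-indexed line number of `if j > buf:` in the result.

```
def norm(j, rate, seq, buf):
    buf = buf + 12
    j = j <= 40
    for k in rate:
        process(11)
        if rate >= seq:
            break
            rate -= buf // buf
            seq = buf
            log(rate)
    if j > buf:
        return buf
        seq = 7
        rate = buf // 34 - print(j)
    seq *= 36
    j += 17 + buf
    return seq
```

Transformed code:
def norm(j, rate, seq, buf):
    buf = buf + 12
    j = j <= 40
    for k in rate:
        process(11)
        if rate >= seq:
            break
    if j > buf:
        return buf
    seq = seq * 36
    j = j + (17 + buf)
    return seq

8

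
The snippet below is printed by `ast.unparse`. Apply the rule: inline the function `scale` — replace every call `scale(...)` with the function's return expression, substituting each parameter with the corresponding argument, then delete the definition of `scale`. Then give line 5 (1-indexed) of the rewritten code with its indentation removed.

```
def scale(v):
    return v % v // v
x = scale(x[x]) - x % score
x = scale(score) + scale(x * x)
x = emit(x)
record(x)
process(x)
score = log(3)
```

process(x)

Transformed code:
x = x[x] % x[x] // x[x] - x % score
x = score % score // score + x * x % (x * x) // (x * x)
x = emit(x)
record(x)
process(x)
score = log(3)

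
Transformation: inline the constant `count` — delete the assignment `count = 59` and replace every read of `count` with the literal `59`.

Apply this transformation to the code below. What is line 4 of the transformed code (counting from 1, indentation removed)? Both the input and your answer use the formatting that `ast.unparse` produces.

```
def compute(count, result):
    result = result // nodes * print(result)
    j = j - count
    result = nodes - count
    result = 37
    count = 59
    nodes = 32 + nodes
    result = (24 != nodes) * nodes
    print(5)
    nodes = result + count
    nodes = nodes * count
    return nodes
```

Transformed code:
def compute(count, result):
    result = result // nodes * print(result)
    j = j - 59
    result = nodes - 59
    result = 37
    nodes = 32 + nodes
    result = (24 != nodes) * nodes
    print(5)
    nodes = result + 59
    nodes = nodes * 59
    return nodes

result = nodes - 59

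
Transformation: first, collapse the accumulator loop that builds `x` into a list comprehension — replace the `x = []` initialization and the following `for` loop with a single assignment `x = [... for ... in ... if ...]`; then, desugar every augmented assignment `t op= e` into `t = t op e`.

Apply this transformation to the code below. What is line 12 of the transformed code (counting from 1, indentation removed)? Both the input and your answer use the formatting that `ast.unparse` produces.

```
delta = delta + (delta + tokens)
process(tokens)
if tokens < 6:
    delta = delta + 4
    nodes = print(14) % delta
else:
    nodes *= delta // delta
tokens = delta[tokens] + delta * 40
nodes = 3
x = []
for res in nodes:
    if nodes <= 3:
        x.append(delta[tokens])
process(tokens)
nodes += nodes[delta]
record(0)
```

nodes = nodes + nodes[delta]

Transformed code:
delta = delta + (delta + tokens)
process(tokens)
if tokens < 6:
    delta = delta + 4
    nodes = print(14) % delta
else:
    nodes = nodes * (delta // delta)
tokens = delta[tokens] + delta * 40
nodes = 3
x = [delta[tokens] for res in nodes if nodes <= 3]
process(tokens)
nodes = nodes + nodes[delta]
record(0)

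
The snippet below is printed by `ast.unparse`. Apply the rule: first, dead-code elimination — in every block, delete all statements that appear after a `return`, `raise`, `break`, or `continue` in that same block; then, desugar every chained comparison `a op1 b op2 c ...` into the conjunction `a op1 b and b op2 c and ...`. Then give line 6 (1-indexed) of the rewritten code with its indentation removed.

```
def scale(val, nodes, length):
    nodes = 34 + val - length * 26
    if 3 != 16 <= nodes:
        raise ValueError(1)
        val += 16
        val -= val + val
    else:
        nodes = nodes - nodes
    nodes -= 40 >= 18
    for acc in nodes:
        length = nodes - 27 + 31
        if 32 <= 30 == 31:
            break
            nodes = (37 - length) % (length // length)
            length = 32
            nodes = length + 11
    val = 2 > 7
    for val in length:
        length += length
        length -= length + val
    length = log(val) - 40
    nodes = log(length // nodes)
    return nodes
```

Transformed code:
def scale(val, nodes, length):
    nodes = 34 + val - length * 26
    if 3 != 16 and 16 <= nodes:
        raise ValueError(1)
    else:
        nodes = nodes - nodes
    nodes -= 40 >= 18
    for acc in nodes:
        length = nodes - 27 + 31
        if 32 <= 30 and 30 == 31:
            break
    val = 2 > 7
    for val in length:
        length += length
        length -= length + val
    length = log(val) - 40
    nodes = log(length // nodes)
    return nodes

nodes = nodes - nodes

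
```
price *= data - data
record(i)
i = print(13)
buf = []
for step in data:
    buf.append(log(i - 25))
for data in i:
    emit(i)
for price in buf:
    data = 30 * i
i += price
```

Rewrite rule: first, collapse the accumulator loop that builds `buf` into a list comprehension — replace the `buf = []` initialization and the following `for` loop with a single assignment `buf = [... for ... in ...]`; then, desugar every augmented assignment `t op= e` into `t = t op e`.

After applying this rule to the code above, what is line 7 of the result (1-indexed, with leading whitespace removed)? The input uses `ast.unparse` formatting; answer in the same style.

Transformed code:
price = price * (data - data)
record(i)
i = print(13)
buf = [log(i - 25) for step in data]
for data in i:
    emit(i)
for price in buf:
    data = 30 * i
i = i + price

for price in buf:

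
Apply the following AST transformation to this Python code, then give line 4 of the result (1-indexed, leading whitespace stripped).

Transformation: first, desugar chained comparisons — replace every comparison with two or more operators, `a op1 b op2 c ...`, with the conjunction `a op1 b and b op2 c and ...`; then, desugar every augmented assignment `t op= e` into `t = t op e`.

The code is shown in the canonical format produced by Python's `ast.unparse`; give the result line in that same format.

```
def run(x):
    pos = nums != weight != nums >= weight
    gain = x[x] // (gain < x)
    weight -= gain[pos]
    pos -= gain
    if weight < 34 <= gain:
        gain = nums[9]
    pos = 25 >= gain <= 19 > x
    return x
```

Transformed code:
def run(x):
    pos = nums != weight and weight != nums and (nums >= weight)
    gain = x[x] // (gain < x)
    weight = weight - gain[pos]
    pos = pos - gain
    if weight < 34 and 34 <= gain:
        gain = nums[9]
    pos = 25 >= gain and gain <= 19 and (19 > x)
    return x

weight = weight - gain[pos]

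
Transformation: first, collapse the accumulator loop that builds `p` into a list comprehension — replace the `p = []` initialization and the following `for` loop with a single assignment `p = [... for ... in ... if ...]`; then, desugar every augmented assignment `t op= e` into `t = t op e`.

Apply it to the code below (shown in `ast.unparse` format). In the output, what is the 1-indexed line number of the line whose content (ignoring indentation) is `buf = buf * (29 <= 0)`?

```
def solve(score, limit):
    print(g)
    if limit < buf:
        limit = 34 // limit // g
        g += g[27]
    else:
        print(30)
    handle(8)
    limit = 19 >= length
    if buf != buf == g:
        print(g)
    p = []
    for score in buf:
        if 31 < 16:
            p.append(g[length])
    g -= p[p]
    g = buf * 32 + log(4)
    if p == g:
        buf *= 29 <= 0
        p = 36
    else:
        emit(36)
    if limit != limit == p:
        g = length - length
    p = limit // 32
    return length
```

16

Transformed code:
def solve(score, limit):
    print(g)
    if limit < buf:
        limit = 34 // limit // g
        g = g + g[27]
    else:
        print(30)
    handle(8)
    limit = 19 >= length
    if buf != buf == g:
        print(g)
    p = [g[length] for score in buf if 31 < 16]
    g = g - p[p]
    g = buf * 32 + log(4)
    if p == g:
        buf = buf * (29 <= 0)
        p = 36
    else:
        emit(36)
    if limit != limit == p:
        g = length - length
    p = limit // 32
    return length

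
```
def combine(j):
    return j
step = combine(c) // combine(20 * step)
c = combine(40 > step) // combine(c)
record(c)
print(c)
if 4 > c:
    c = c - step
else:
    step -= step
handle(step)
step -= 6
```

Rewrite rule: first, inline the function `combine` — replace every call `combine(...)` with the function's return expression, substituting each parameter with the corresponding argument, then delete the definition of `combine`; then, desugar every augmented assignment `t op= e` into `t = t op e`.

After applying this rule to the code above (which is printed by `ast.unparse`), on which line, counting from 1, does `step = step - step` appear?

Transformed code:
step = c // (20 * step)
c = (40 > step) // c
record(c)
print(c)
if 4 > c:
    c = c - step
else:
    step = step - step
handle(step)
step = step - 6

8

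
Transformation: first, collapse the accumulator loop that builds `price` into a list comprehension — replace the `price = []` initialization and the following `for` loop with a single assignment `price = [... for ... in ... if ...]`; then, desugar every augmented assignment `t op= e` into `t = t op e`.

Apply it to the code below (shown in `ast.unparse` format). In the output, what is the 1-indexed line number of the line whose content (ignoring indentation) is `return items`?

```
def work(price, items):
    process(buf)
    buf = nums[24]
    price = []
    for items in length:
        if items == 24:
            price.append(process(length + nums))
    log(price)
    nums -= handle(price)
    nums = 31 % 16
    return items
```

8

Transformed code:
def work(price, items):
    process(buf)
    buf = nums[24]
    price = [process(length + nums) for items in length if items == 24]
    log(price)
    nums = nums - handle(price)
    nums = 31 % 16
    return items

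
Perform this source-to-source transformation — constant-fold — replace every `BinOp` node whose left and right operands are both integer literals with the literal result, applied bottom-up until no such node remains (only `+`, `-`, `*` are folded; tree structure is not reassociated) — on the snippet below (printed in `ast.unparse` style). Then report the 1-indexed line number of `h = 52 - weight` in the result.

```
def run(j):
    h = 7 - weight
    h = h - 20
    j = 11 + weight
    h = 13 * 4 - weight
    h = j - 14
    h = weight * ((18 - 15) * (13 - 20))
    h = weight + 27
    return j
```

Transformed code:
def run(j):
    h = 7 - weight
    h = h - 20
    j = 11 + weight
    h = 52 - weight
    h = j - 14
    h = weight * -21
    h = weight + 27
    return j

5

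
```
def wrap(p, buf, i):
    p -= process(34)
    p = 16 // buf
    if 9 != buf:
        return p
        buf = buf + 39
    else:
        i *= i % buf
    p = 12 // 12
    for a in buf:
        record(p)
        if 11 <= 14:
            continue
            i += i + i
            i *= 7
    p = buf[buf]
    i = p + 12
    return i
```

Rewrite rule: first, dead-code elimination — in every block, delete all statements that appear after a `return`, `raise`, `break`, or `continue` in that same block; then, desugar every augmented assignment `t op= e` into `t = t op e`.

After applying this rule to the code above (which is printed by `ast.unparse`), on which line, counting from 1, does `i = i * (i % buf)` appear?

Transformed code:
def wrap(p, buf, i):
    p = p - process(34)
    p = 16 // buf
    if 9 != buf:
        return p
    else:
        i = i * (i % buf)
    p = 12 // 12
    for a in buf:
        record(p)
        if 11 <= 14:
            continue
    p = buf[buf]
    i = p + 12
    return i

7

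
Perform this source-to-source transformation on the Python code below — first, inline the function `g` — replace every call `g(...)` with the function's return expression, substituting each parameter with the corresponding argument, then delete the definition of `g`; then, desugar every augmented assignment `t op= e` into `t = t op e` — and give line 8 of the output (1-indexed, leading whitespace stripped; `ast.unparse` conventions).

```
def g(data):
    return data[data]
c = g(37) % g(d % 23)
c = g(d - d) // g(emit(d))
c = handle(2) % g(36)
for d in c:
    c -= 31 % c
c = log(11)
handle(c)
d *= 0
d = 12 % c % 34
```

Transformed code:
c = 37[37] % (d % 23)[d % 23]
c = (d - d)[d - d] // emit(d)[emit(d)]
c = handle(2) % 36[36]
for d in c:
    c = c - 31 % c
c = log(11)
handle(c)
d = d * 0
d = 12 % c % 34

d = d * 0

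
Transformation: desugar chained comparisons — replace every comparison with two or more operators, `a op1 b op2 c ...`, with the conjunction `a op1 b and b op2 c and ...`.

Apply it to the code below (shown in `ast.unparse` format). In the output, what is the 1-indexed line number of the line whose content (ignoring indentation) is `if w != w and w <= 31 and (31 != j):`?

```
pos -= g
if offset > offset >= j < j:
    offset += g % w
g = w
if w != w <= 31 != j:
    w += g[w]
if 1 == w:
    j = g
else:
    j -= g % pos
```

5

Transformed code:
pos -= g
if offset > offset and offset >= j and (j < j):
    offset += g % w
g = w
if w != w and w <= 31 and (31 != j):
    w += g[w]
if 1 == w:
    j = g
else:
    j -= g % pos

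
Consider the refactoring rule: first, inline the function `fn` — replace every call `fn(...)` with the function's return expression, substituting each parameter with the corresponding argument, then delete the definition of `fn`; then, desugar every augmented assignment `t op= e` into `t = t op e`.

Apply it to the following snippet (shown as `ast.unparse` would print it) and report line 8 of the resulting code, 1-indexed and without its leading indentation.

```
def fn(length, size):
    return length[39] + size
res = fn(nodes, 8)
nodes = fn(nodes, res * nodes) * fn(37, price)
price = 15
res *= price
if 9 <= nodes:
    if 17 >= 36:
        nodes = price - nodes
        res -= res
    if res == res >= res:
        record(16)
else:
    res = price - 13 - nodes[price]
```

Transformed code:
res = nodes[39] + 8
nodes = (nodes[39] + res * nodes) * (37[39] + price)
price = 15
res = res * price
if 9 <= nodes:
    if 17 >= 36:
        nodes = price - nodes
        res = res - res
    if res == res >= res:
        record(16)
else:
    res = price - 13 - nodes[price]

res = res - res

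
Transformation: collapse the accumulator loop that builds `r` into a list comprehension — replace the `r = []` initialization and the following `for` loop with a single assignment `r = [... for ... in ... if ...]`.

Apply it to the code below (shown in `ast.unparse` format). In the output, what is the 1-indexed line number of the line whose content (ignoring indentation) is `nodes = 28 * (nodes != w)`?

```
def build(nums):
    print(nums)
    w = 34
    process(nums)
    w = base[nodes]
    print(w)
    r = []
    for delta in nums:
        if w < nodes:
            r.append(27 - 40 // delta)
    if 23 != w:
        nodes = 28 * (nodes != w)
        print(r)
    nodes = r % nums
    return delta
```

9

Transformed code:
def build(nums):
    print(nums)
    w = 34
    process(nums)
    w = base[nodes]
    print(w)
    r = [27 - 40 // delta for delta in nums if w < nodes]
    if 23 != w:
        nodes = 28 * (nodes != w)
        print(r)
    nodes = r % nums
    return delta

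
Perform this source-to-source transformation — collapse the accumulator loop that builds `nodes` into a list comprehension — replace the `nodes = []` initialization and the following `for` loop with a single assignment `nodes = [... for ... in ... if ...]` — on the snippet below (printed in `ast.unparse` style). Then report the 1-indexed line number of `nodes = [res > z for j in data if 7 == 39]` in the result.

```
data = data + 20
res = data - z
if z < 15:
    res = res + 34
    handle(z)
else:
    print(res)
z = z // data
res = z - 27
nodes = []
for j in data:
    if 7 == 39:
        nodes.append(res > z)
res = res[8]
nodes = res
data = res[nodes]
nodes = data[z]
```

Transformed code:
data = data + 20
res = data - z
if z < 15:
    res = res + 34
    handle(z)
else:
    print(res)
z = z // data
res = z - 27
nodes = [res > z for j in data if 7 == 39]
res = res[8]
nodes = res
data = res[nodes]
nodes = data[z]

10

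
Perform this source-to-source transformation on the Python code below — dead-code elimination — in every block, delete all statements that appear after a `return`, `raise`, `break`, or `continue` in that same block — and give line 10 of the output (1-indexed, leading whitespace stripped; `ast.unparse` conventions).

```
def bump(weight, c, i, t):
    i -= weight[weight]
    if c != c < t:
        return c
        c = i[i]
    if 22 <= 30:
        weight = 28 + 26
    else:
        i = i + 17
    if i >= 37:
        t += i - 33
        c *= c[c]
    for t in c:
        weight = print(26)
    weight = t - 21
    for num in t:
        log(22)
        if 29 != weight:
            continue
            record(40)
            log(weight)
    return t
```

t += i - 33

Transformed code:
def bump(weight, c, i, t):
    i -= weight[weight]
    if c != c < t:
        return c
    if 22 <= 30:
        weight = 28 + 26
    else:
        i = i + 17
    if i >= 37:
        t += i - 33
        c *= c[c]
    for t in c:
        weight = print(26)
    weight = t - 21
    for num in t:
        log(22)
        if 29 != weight:
            continue
    return t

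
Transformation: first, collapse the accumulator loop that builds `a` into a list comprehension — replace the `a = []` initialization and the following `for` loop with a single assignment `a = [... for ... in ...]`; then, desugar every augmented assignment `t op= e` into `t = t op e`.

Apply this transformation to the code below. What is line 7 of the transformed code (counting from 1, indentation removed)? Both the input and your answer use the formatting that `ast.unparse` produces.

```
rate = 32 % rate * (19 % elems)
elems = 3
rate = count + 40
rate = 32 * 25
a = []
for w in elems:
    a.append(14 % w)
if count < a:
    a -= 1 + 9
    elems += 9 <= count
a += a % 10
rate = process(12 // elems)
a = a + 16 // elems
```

Transformed code:
rate = 32 % rate * (19 % elems)
elems = 3
rate = count + 40
rate = 32 * 25
a = [14 % w for w in elems]
if count < a:
    a = a - (1 + 9)
    elems = elems + (9 <= count)
a = a + a % 10
rate = process(12 // elems)
a = a + 16 // elems

a = a - (1 + 9)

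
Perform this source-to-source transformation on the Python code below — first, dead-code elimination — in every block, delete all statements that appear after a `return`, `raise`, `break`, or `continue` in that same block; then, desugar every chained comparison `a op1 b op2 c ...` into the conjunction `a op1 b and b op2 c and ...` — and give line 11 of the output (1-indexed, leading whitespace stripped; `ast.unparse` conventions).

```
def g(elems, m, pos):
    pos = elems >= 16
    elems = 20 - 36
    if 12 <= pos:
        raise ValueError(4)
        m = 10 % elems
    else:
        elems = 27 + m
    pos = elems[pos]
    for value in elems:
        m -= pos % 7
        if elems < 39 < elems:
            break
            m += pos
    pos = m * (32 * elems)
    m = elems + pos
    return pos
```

Transformed code:
def g(elems, m, pos):
    pos = elems >= 16
    elems = 20 - 36
    if 12 <= pos:
        raise ValueError(4)
    else:
        elems = 27 + m
    pos = elems[pos]
    for value in elems:
        m -= pos % 7
        if elems < 39 and 39 < elems:
            break
    pos = m * (32 * elems)
    m = elems + pos
    return pos

if elems < 39 and 39 < elems:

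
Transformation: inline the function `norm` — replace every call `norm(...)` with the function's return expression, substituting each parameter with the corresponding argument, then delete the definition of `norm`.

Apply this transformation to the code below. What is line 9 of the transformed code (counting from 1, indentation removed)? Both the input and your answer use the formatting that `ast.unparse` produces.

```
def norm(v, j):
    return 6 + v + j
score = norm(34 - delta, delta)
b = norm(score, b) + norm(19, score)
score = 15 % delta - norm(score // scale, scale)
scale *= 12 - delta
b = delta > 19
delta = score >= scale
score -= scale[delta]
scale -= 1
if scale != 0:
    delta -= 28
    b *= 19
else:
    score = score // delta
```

if scale != 0:

Transformed code:
score = 6 + (34 - delta) + delta
b = 6 + score + b + (6 + 19 + score)
score = 15 % delta - (6 + score // scale + scale)
scale *= 12 - delta
b = delta > 19
delta = score >= scale
score -= scale[delta]
scale -= 1
if scale != 0:
    delta -= 28
    b *= 19
else:
    score = score // delta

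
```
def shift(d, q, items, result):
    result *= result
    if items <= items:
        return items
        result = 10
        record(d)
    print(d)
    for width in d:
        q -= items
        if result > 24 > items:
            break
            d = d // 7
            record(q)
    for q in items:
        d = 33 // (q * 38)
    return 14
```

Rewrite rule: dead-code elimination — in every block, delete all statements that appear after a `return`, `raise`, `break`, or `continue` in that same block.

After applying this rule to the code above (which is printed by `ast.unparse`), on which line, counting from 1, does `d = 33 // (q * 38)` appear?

11

Transformed code:
def shift(d, q, items, result):
    result *= result
    if items <= items:
        return items
    print(d)
    for width in d:
        q -= items
        if result > 24 > items:
            break
    for q in items:
        d = 33 // (q * 38)
    return 14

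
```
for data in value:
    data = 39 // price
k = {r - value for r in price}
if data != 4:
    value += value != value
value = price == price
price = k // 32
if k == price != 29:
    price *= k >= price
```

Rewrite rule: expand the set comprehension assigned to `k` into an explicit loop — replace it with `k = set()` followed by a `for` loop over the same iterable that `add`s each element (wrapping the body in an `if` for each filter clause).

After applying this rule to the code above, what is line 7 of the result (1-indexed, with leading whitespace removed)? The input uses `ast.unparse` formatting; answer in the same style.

value += value != value

Transformed code:
for data in value:
    data = 39 // price
k = set()
for r in price:
    k.add(r - value)
if data != 4:
    value += value != value
value = price == price
price = k // 32
if k == price != 29:
    price *= k >= price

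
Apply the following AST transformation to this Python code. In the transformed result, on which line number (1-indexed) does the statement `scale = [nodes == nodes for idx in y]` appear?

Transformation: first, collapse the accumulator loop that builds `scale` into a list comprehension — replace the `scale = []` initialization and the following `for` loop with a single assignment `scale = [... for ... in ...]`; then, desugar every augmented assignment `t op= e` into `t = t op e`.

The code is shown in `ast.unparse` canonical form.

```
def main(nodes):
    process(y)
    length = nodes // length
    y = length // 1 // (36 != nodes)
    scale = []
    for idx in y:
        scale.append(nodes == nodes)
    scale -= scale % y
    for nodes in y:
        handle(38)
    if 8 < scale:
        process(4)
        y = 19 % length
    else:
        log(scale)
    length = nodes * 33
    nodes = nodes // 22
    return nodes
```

Transformed code:
def main(nodes):
    process(y)
    length = nodes // length
    y = length // 1 // (36 != nodes)
    scale = [nodes == nodes for idx in y]
    scale = scale - scale % y
    for nodes in y:
        handle(38)
    if 8 < scale:
        process(4)
        y = 19 % length
    else:
        log(scale)
    length = nodes * 33
    nodes = nodes // 22
    return nodes

5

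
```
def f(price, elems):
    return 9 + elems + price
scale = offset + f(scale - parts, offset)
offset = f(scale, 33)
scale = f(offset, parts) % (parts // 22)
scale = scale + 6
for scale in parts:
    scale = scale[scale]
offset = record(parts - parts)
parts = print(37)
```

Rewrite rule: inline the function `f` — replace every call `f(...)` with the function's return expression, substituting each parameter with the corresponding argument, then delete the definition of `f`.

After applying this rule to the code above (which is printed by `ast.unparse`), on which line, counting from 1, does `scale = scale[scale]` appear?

Transformed code:
scale = offset + (9 + offset + (scale - parts))
offset = 9 + 33 + scale
scale = (9 + parts + offset) % (parts // 22)
scale = scale + 6
for scale in parts:
    scale = scale[scale]
offset = record(parts - parts)
parts = print(37)

6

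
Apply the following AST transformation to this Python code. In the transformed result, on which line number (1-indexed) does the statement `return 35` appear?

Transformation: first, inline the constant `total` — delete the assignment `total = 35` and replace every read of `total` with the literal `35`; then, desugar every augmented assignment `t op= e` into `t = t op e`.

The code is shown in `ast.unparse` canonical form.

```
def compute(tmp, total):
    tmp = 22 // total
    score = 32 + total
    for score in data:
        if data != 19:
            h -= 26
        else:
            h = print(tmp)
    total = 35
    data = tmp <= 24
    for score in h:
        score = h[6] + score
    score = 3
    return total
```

13

Transformed code:
def compute(tmp, total):
    tmp = 22 // 35
    score = 32 + 35
    for score in data:
        if data != 19:
            h = h - 26
        else:
            h = print(tmp)
    data = tmp <= 24
    for score in h:
        score = h[6] + score
    score = 3
    return 35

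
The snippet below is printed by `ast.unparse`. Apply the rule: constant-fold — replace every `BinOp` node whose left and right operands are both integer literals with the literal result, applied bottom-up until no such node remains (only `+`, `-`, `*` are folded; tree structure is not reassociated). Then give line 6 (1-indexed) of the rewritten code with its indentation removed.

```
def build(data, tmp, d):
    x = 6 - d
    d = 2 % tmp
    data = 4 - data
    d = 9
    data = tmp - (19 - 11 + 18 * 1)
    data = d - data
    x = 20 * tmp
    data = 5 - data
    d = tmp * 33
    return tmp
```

Transformed code:
def build(data, tmp, d):
    x = 6 - d
    d = 2 % tmp
    data = 4 - data
    d = 9
    data = tmp - 26
    data = d - data
    x = 20 * tmp
    data = 5 - data
    d = tmp * 33
    return tmp

data = tmp - 26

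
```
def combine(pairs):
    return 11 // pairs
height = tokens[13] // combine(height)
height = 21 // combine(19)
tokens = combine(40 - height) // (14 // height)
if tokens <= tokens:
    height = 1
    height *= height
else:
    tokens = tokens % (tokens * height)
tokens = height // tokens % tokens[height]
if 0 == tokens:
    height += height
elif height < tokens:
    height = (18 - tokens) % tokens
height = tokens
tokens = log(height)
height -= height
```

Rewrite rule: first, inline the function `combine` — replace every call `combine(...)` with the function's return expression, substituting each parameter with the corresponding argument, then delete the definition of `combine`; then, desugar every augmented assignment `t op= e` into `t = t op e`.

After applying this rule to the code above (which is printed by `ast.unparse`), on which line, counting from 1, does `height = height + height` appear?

11

Transformed code:
height = tokens[13] // (11 // height)
height = 21 // (11 // 19)
tokens = 11 // (40 - height) // (14 // height)
if tokens <= tokens:
    height = 1
    height = height * height
else:
    tokens = tokens % (tokens * height)
tokens = height // tokens % tokens[height]
if 0 == tokens:
    height = height + height
elif height < tokens:
    height = (18 - tokens) % tokens
height = tokens
tokens = log(height)
height = height - height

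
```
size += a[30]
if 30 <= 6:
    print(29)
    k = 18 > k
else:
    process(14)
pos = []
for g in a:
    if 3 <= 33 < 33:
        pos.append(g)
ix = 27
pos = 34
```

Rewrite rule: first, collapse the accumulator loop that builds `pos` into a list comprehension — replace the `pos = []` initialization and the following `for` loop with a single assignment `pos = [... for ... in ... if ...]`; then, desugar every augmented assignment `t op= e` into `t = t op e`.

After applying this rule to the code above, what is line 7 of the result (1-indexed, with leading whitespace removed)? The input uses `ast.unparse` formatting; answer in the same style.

pos = [g for g in a if 3 <= 33 < 33]

Transformed code:
size = size + a[30]
if 30 <= 6:
    print(29)
    k = 18 > k
else:
    process(14)
pos = [g for g in a if 3 <= 33 < 33]
ix = 27
pos = 34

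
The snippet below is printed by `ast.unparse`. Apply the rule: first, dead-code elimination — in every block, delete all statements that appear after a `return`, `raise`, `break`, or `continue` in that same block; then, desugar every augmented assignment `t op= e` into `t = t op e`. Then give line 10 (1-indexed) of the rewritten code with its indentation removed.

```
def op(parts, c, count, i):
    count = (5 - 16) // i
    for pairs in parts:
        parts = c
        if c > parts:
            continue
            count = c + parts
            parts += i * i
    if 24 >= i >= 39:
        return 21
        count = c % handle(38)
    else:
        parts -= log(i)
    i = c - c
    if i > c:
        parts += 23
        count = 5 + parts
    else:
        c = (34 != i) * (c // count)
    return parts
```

parts = parts - log(i)

Transformed code:
def op(parts, c, count, i):
    count = (5 - 16) // i
    for pairs in parts:
        parts = c
        if c > parts:
            continue
    if 24 >= i >= 39:
        return 21
    else:
        parts = parts - log(i)
    i = c - c
    if i > c:
        parts = parts + 23
        count = 5 + parts
    else:
        c = (34 != i) * (c // count)
    return parts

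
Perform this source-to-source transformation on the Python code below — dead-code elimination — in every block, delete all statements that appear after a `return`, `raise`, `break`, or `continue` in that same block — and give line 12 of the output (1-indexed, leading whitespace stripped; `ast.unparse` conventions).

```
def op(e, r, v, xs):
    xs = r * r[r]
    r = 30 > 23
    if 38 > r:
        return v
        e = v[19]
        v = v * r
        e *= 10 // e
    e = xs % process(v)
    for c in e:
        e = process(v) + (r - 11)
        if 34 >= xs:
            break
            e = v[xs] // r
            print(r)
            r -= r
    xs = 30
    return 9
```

return 9

Transformed code:
def op(e, r, v, xs):
    xs = r * r[r]
    r = 30 > 23
    if 38 > r:
        return v
    e = xs % process(v)
    for c in e:
        e = process(v) + (r - 11)
        if 34 >= xs:
            break
    xs = 30
    return 9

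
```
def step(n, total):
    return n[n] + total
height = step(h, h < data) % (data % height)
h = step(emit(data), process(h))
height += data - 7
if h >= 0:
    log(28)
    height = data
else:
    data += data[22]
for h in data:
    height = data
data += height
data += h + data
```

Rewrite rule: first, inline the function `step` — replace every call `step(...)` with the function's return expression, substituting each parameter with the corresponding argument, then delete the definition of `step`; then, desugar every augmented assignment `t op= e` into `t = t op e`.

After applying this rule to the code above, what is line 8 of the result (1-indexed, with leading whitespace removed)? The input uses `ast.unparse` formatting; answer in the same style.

Transformed code:
height = (h[h] + (h < data)) % (data % height)
h = emit(data)[emit(data)] + process(h)
height = height + (data - 7)
if h >= 0:
    log(28)
    height = data
else:
    data = data + data[22]
for h in data:
    height = data
data = data + height
data = data + (h + data)

data = data + data[22]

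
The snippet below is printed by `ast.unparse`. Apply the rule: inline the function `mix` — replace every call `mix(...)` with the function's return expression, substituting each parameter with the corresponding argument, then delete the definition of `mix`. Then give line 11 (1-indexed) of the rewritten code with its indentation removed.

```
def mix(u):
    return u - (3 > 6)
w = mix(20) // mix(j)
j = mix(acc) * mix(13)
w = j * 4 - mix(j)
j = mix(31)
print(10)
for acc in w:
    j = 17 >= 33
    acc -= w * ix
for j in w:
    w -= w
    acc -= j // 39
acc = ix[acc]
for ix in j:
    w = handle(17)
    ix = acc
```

acc -= j // 39

Transformed code:
w = (20 - (3 > 6)) // (j - (3 > 6))
j = (acc - (3 > 6)) * (13 - (3 > 6))
w = j * 4 - (j - (3 > 6))
j = 31 - (3 > 6)
print(10)
for acc in w:
    j = 17 >= 33
    acc -= w * ix
for j in w:
    w -= w
    acc -= j // 39
acc = ix[acc]
for ix in j:
    w = handle(17)
    ix = acc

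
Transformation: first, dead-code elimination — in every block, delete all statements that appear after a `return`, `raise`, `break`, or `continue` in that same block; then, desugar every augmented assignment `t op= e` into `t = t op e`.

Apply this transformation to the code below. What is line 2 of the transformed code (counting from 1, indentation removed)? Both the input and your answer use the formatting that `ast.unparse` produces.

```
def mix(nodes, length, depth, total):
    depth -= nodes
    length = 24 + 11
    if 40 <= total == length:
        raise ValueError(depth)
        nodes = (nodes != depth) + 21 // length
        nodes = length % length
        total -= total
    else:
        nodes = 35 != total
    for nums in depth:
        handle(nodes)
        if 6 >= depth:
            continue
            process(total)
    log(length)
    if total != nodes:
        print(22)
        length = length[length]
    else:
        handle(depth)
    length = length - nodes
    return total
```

Transformed code:
def mix(nodes, length, depth, total):
    depth = depth - nodes
    length = 24 + 11
    if 40 <= total == length:
        raise ValueError(depth)
    else:
        nodes = 35 != total
    for nums in depth:
        handle(nodes)
        if 6 >= depth:
            continue
    log(length)
    if total != nodes:
        print(22)
        length = length[length]
    else:
        handle(depth)
    length = length - nodes
    return total

depth = depth - nodes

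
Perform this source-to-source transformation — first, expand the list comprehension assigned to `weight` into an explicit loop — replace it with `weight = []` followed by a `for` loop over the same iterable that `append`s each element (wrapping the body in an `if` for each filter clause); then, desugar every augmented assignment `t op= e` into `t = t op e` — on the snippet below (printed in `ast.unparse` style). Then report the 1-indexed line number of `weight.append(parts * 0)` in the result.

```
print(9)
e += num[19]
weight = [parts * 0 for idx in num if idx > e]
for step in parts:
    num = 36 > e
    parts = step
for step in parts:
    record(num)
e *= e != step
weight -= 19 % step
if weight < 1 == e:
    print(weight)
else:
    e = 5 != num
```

Transformed code:
print(9)
e = e + num[19]
weight = []
for idx in num:
    if idx > e:
        weight.append(parts * 0)
for step in parts:
    num = 36 > e
    parts = step
for step in parts:
    record(num)
e = e * (e != step)
weight = weight - 19 % step
if weight < 1 == e:
    print(weight)
else:
    e = 5 != num

6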